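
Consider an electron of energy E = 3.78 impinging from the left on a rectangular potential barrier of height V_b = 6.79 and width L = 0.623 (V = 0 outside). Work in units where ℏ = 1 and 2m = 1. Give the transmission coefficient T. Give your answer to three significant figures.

T = 0.367

E < V_b: inside the barrier ψ ∝ e^{±κx} with κ = √(2m(V_b − E))/ℏ = 1.735.
κL = 1.081, sinh(κL) = 1.304.
Matching ψ, ψ′ at both faces gives T = [1 + V_b² sinh²(κL) / (4E(V_b − E))]⁻¹ = 1/2.722 = 0.367.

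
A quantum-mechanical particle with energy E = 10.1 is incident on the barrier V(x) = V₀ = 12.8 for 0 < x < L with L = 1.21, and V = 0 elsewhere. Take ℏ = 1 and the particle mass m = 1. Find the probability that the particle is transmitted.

T = 0.00960

Since E < V₀ the interior solution is evanescent with decay constant κ = √(2m(V₀ − E))/ℏ = 2.324.
κL = 2.812, sinh(κL) = 8.290.
The exact tunnelling result is T⁻¹ = 1 + V₀² sinh²(κL) / [4E(V₀ − E)] = 104.2, so T = 0.00960.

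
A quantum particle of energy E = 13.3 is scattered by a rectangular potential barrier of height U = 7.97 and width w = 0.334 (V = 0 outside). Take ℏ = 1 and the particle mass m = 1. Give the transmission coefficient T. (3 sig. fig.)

T = 0.850

E > U: inside the barrier k₂ = √(2m(E − U))/ℏ = 3.265, k₂w = 1.090.
T = [1 + U² sin²(k₂w) / (4E(E − U))]⁻¹ = 1/1.176 = 0.850.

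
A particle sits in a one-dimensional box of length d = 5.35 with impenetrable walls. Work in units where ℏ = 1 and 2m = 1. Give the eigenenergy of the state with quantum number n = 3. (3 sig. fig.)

The infinite-well eigenfunctions ψ_n = √(2/d) sin(nπx/d) vanish at both walls, giving E_n = n²π²ℏ²/(2md²).
E_3 = 3² × π² / (2 × 0.5 × 5.35²) = 3.103.

E = 3.10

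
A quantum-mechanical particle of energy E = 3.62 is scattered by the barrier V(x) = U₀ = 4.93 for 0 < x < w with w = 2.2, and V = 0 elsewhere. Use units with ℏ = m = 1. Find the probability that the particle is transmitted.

E < U₀: inside the barrier ψ ∝ e^{±κx} with κ = √(2m(U₀ − E))/ℏ = 1.619.
κw = 3.561, sinh(κw) = 17.59.
Matching ψ, ψ′ at both faces gives T = [1 + U₀² sinh²(κw) / (4E(U₀ − E))]⁻¹ = 1/397.2 = 0.00252.

T = 0.00252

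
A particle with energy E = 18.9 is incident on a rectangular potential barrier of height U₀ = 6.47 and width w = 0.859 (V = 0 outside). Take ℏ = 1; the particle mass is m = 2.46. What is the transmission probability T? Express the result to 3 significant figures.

T = 0.992

Above the barrier the interior wavenumber is k₂ = √(2m(E − U₀))/ℏ = 7.820, giving phase k₂w = 6.718.
Matching at both interfaces gives T⁻¹ = 1 + U₀² sin²(k₂w) / [4E(E − U₀)] = 1.008, hence T = 0.992.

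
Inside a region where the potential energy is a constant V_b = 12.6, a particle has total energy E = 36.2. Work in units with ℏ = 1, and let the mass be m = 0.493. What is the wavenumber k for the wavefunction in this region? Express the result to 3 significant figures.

With E > V_b the solution is oscillatory, ψ ∝ e^{±ikx} with k = √(2m(E − V_b))/ℏ.
k = √(2 × 0.493 × 23.6) = 4.824.

k = 4.82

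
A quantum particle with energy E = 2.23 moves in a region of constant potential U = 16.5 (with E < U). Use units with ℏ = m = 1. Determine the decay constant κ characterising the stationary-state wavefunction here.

κ = 5.34

Since E < U the TISE in this region is ψ'' = κ²ψ with κ = √(2m(U − E))/ℏ.
κ = √(2 × 1 × 14.27) = 5.342.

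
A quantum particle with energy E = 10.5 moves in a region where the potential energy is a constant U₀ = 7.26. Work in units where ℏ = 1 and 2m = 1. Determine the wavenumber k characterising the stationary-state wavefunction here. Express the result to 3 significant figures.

With E > U₀ the solution is oscillatory, ψ ∝ e^{±ikx} with k = √(2m(E − U₀))/ℏ.
k = √(2 × 0.5 × 3.24) = 1.800.

k = 1.80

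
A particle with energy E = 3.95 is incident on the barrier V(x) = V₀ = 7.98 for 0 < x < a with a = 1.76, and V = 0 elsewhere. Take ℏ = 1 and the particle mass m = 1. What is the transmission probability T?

Since E < V₀ the interior solution is evanescent with decay constant κ = √(2m(V₀ − E))/ℏ = 2.839.
κa = 4.997, sinh(κa) = 73.96.
Matching ψ, ψ′ at both faces gives T = [1 + V₀² sinh²(κa) / (4E(V₀ − E))]⁻¹ = 1/5471 = 0.000183.

T = 0.000183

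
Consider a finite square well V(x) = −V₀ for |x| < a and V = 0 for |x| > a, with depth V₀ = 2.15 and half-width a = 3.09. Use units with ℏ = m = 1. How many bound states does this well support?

The dimensionless depth is z₀ = a√(2mV₀)/ℏ = 3.09 × √(4.300) = 6.408.
A new bound state (alternating even/odd) appears each time z₀ passes a multiple of π/2, so N = ⌊2z₀/π⌋ + 1 = ⌊4.079⌋ + 1 = 5.

N = 5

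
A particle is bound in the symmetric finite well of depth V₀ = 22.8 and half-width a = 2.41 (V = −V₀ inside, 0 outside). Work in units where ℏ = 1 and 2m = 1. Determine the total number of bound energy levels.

Define the well-strength parameter z₀ = (a/ℏ)√(2mV₀) = 2.41 × √(2·0.5·22.8) = 11.51.
A new bound state (alternating even/odd) appears each time z₀ passes a multiple of π/2, so N = ⌊2z₀/π⌋ + 1 = ⌊7.326⌋ + 1 = 8.

N = 8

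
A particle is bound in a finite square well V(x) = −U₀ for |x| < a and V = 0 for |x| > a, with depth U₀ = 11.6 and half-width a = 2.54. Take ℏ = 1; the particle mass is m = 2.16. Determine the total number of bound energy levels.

N = 12

The dimensionless depth is z₀ = a√(2mU₀)/ℏ = 2.54 × √(50.11) = 17.98.
A new bound state (alternating even/odd) appears each time z₀ passes a multiple of π/2, so N = ⌊2z₀/π⌋ + 1 = ⌊11.45⌋ + 1 = 12.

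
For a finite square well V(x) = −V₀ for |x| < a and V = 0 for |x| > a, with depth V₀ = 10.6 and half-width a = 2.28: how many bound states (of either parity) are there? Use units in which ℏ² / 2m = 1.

The dimensionless depth is z₀ = a√(2mV₀)/ℏ = 2.28 × √(10.60) = 7.423.
The even/odd transcendental equations gain one root per π/2 in z₀, giving N = 1 + ⌊2z₀/π⌋ = 1 + ⌊4.726⌋ = 5.

N = 5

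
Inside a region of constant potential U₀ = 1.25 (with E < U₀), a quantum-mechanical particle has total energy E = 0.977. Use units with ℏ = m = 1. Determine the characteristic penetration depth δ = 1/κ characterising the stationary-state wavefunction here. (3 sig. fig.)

Since E < U₀ the TISE in this region is ψ'' = κ²ψ with κ = √(2m(U₀ − E))/ℏ.
κ = √(2 × 1 × 0.273) = 0.7389. The penetration depth is δ = 1/κ = 1.35.

δ = 1.35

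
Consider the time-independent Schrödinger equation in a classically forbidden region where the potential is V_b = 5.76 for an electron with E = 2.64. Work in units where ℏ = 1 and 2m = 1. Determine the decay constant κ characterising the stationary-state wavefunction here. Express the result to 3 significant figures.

Since E < V_b the TISE in this region is ψ'' = κ²ψ with κ = √(2m(V_b − E))/ℏ.
κ = √(2 × 0.5 × 3.12) = 1.766.

κ = 1.77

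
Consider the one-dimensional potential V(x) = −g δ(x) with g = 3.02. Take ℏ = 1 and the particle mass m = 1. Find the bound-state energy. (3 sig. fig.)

For x ≠ 0 the bound state is ψ ∝ e^{−κ|x|}; integrating the TISE across the delta gives the cusp condition 2κ = 2mg/ℏ², so κ = 3.020.
Then E = −ℏ²κ²/(2m) = −mg²/(2ℏ²) = -4.560.

E = -4.56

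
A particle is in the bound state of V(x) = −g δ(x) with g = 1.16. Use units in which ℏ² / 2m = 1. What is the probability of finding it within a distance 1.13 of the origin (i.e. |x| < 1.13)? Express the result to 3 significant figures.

P = 0.730

The normalised bound state is ψ = √κ e^{−κ|x|} with κ = mg/ℏ² = 0.5800.
P(|x| < d) = ∫_{−d}^{d} κ e^{−2κ|x|} dx = 1 − e^{−2κd} = 1 − e^{−1.311} = 0.7304.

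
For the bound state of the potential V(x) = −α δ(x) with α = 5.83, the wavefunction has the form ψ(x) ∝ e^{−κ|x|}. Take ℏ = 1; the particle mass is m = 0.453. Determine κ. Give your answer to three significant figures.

Integrating the TISE across x = 0 gives the cusp condition ψ'(0⁺) − ψ'(0⁻) = −(2mα/ℏ²)ψ(0).
With ψ ∝ e^{−κ|x|} this yields −2κ = −2mα/ℏ², so κ = mα/ℏ² = 2.641.

κ = 2.64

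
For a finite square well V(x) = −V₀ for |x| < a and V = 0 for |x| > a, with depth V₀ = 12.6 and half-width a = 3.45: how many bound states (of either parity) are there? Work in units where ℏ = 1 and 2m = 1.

N = 8

Define the well-strength parameter z₀ = (a/ℏ)√(2mV₀) = 3.45 × √(2·0.5·12.6) = 12.25.
A new bound state (alternating even/odd) appears each time z₀ passes a multiple of π/2, so N = ⌊2z₀/π⌋ + 1 = ⌊7.796⌋ + 1 = 8.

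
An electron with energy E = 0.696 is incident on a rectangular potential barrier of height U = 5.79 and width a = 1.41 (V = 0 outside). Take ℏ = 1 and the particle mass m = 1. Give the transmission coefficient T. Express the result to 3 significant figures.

E < U: inside the barrier ψ ∝ e^{±κx} with κ = √(2m(U − E))/ℏ = 3.192.
κa = 4.501, sinh(κa) = 45.03.
Matching ψ, ψ′ at both faces gives T = [1 + U² sinh²(κa) / (4E(U − E))]⁻¹ = 1/4794 = 0.000209.

T = 0.000209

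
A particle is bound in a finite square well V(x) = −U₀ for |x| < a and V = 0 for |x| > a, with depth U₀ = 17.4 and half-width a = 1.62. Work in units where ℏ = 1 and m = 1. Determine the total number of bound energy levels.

The dimensionless depth is z₀ = a√(2mU₀)/ℏ = 1.62 × √(34.80) = 9.557.
The even/odd transcendental equations gain one root per π/2 in z₀, giving N = 1 + ⌊2z₀/π⌋ = 1 + ⌊6.084⌋ = 7.

N = 7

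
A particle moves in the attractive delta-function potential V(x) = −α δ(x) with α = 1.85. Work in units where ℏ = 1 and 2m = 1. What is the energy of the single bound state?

The bound state is ψ(x) = √κ e^{−κ|x|}. The derivative jump ψ'(0⁺) − ψ'(0⁻) = −(2mα/ℏ²)ψ(0) fixes κ = mα/ℏ² = 0.9250.
Then E = −ℏ²κ²/(2m) = −mα²/(2ℏ²) = -0.8556.

E = -0.856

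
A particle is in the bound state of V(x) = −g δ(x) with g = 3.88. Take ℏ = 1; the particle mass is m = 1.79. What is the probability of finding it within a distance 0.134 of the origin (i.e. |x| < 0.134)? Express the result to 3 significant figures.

P = 0.845

The normalised bound state is ψ = √κ e^{−κ|x|} with κ = mg/ℏ² = 6.945.
P(|x| < d) = ∫_{−d}^{d} κ e^{−2κ|x|} dx = 1 − e^{−2κd} = 1 − e^{−1.861} = 0.8445.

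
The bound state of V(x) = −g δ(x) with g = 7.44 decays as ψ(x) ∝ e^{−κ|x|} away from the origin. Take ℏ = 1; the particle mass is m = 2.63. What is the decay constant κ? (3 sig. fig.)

κ = 19.6

Integrating the TISE across x = 0 gives the cusp condition ψ'(0⁺) − ψ'(0⁻) = −(2mg/ℏ²)ψ(0).
With ψ ∝ e^{−κ|x|} this yields −2κ = −2mg/ℏ², so κ = mg/ℏ² = 19.57.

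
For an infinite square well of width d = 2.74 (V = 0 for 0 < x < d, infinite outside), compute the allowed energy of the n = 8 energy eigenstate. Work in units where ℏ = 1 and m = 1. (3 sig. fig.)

Requiring ψ(0) = ψ(d) = 0 quantises k = nπ/d, hence E_n = ℏ²k²/2m = n²π²ℏ²/(2md²).
E_8 = 8² × π² / (2 × 1 × 2.74²) = 42.07.

E = 42.1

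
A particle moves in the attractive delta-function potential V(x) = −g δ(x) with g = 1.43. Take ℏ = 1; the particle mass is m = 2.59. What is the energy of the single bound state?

The bound state is ψ(x) = √κ e^{−κ|x|}. The derivative jump ψ'(0⁺) − ψ'(0⁻) = −(2mg/ℏ²)ψ(0) fixes κ = mg/ℏ² = 3.704.
Then E = −ℏ²κ²/(2m) = −mg²/(2ℏ²) = -2.648.

E = -2.65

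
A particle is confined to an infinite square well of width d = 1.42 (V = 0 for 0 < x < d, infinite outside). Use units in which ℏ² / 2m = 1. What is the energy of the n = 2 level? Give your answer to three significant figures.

E = 19.6

The infinite-well eigenfunctions ψ_n = √(2/d) sin(nπx/d) vanish at both walls, giving E_n = n²π²ℏ²/(2md²).
E_2 = 2² × π² / (2 × 0.5 × 1.42²) = 19.58.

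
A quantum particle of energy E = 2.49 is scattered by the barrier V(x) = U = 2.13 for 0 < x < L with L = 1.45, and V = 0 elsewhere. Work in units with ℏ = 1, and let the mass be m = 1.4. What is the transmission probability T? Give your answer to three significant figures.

T = 0.445

Above the barrier the interior wavenumber is k₂ = √(2m(E − U))/ℏ = 1.004, giving phase k₂L = 1.456.
Matching at both interfaces gives T⁻¹ = 1 + U² sin²(k₂L) / [4E(E − U)] = 2.249, hence T = 0.445.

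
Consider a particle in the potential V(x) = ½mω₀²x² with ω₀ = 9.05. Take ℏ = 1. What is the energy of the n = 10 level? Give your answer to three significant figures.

E = 95.0

The oscillator eigenvalues are E_n = ℏω₀(n + ½), so E_10 = 9.05 × 10.5 = 95.03.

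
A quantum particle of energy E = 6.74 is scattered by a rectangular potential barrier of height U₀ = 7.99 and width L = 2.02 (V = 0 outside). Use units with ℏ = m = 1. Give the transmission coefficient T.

Since E < U₀ the interior solution is evanescent with decay constant κ = √(2m(U₀ − E))/ℏ = 1.581.
κL = 3.194, sinh(κL) = 12.17.
Matching ψ, ψ′ at both faces gives T = [1 + U₀² sinh²(κL) / (4E(U₀ − E))]⁻¹ = 1/281.6 = 0.00355.

T = 0.00355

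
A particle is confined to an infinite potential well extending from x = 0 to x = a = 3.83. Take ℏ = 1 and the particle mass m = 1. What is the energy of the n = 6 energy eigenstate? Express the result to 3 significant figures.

E = 12.1

The infinite-well eigenfunctions ψ_n = √(2/a) sin(nπx/a) vanish at both walls, giving E_n = n²π²ℏ²/(2ma²).
E_6 = 6² × π² / (2 × 1 × 3.83²) = 12.11.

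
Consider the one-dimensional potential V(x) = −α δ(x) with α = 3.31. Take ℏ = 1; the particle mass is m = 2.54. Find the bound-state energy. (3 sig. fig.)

The bound state is ψ(x) = √κ e^{−κ|x|}. The derivative jump ψ'(0⁺) − ψ'(0⁻) = −(2mα/ℏ²)ψ(0) fixes κ = mα/ℏ² = 8.407.
Then E = −ℏ²κ²/(2m) = −mα²/(2ℏ²) = -13.91.

E = -13.9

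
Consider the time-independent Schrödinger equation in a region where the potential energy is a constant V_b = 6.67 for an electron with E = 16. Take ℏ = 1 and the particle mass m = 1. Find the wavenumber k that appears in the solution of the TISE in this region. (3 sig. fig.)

With E > V_b the solution is oscillatory, ψ ∝ e^{±ikx} with k = √(2m(E − V_b))/ℏ.
k = √(2 × 1 × 9.33) = 4.320.

k = 4.32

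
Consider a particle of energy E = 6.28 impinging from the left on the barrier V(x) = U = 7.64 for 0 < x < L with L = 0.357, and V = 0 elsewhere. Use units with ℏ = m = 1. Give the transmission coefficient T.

E < U: inside the barrier ψ ∝ e^{±κx} with κ = √(2m(U − E))/ℏ = 1.649.
κL = 0.5888, sinh(κL) = 0.6234.
Matching ψ, ψ′ at both faces gives T = [1 + U² sinh²(κL) / (4E(U − E))]⁻¹ = 1/1.664 = 0.601.

T = 0.601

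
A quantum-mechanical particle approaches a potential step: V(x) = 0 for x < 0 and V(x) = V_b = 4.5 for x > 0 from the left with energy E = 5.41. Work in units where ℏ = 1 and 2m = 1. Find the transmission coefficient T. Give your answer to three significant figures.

The wavenumbers are k₁ = √(2mE)/ℏ = 2.326 on the left and k₂ = √(2m(E − V_b))/ℏ = 0.9539 on the right.
Matching ψ and ψ′ at x = 0 gives r = (k₁ − k₂)/(k₁ + k₂), so R = r² = 0.1750 and T = 1 − R = 0.8250.

T = 0.825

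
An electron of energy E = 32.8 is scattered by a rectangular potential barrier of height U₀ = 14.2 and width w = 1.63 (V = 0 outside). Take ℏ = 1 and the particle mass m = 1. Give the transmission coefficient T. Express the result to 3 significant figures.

T = 0.980

E > U₀: inside the barrier k₂ = √(2m(E − U₀))/ℏ = 6.099, k₂w = 9.942.
T = [1 + U₀² sin²(k₂w) / (4E(E − U₀))]⁻¹ = 1/1.020 = 0.980.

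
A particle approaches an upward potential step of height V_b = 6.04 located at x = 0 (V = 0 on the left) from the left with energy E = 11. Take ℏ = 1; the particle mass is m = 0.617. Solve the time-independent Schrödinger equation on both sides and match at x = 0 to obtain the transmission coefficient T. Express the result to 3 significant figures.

T = 0.961

On each side the TISE gives plane waves with k = √(2m(E − V))/ℏ: k₁ = √(2·0.617·11) = 3.684, k₂ = √(2·0.617·4.96) = 2.474.
Continuity of ψ and ψ′ at the step yields the reflection amplitude r = (k₁ − k₂)/(k₁ + k₂) = 0.1965; thus R = |r|² = 0.03862, T = 0.9614.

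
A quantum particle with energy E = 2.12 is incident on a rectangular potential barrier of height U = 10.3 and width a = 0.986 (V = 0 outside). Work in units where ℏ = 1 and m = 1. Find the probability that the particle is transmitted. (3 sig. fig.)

E < U: inside the barrier ψ ∝ e^{±κx} with κ = √(2m(U − E))/ℏ = 4.045.
κa = 3.988, sinh(κa) = 26.97.
The exact tunnelling result is T⁻¹ = 1 + U² sinh²(κa) / [4E(U − E)] = 1113, so T = 0.000898.

T = 0.000898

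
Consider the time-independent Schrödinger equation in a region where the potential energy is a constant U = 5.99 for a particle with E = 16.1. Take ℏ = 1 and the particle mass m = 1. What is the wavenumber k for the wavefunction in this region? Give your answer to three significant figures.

k = 4.50

With E > U the solution is oscillatory, ψ ∝ e^{±ikx} with k = √(2m(E − U))/ℏ.
k = √(2 × 1 × 10.11) = 4.497.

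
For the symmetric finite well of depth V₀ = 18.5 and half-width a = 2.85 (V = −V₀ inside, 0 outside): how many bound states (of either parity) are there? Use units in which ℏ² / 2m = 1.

The dimensionless depth is z₀ = a√(2mV₀)/ℏ = 2.85 × √(18.50) = 12.26.
The even/odd transcendental equations gain one root per π/2 in z₀, giving N = 1 + ⌊2z₀/π⌋ = 1 + ⌊7.804⌋ = 8.

N = 8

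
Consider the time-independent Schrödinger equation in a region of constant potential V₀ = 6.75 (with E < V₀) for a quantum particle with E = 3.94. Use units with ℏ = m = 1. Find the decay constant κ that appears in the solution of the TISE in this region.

κ = 2.37

Since E < V₀ the TISE in this region is ψ'' = κ²ψ with κ = √(2m(V₀ − E))/ℏ.
κ = √(2 × 1 × 2.81) = 2.371.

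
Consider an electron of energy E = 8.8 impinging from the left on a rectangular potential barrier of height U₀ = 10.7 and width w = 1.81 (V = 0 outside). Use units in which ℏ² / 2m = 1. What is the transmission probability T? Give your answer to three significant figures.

T = 0.0159

Since E < U₀ the interior solution is evanescent with decay constant κ = √(2m(U₀ − E))/ℏ = 1.378.
κw = 2.495, sinh(κw) = 6.019.
The exact tunnelling result is T⁻¹ = 1 + U₀² sinh²(κw) / [4E(U₀ − E)] = 63.02, so T = 0.0159.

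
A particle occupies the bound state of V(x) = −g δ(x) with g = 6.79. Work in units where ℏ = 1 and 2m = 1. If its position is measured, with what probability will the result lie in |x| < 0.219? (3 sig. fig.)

The normalised bound state is ψ = √κ e^{−κ|x|} with κ = mg/ℏ² = 3.395.
P(|x| < d) = ∫_{−d}^{d} κ e^{−2κ|x|} dx = 1 − e^{−2κd} = 1 − e^{−1.487} = 0.7740.

P = 0.774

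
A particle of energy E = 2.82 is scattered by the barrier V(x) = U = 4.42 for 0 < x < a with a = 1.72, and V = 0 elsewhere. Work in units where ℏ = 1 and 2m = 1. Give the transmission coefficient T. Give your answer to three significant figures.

E < U: inside the barrier ψ ∝ e^{±κx} with κ = √(2m(U − E))/ℏ = 1.265.
κa = 2.176, sinh(κa) = 4.347.
Matching ψ, ψ′ at both faces gives T = [1 + U² sinh²(κa) / (4E(U − E))]⁻¹ = 1/21.46 = 0.0466.

T = 0.0466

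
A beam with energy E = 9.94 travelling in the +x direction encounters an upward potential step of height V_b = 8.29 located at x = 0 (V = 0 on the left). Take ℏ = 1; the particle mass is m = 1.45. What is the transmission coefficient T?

The wavenumbers are k₁ = √(2mE)/ℏ = 5.369 on the left and k₂ = √(2m(E − V_b))/ℏ = 2.187 on the right.
Matching ψ and ψ′ at x = 0 gives r = (k₁ − k₂)/(k₁ + k₂), so R = r² = 0.1773 and T = 1 − R = 0.8227.

T = 0.823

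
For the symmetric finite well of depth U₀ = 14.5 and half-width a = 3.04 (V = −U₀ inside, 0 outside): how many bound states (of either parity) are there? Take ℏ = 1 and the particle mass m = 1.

The dimensionless depth is z₀ = a√(2mU₀)/ℏ = 3.04 × √(29.00) = 16.37.
The even/odd transcendental equations gain one root per π/2 in z₀, giving N = 1 + ⌊2z₀/π⌋ = 1 + ⌊10.42⌋ = 11.

N = 11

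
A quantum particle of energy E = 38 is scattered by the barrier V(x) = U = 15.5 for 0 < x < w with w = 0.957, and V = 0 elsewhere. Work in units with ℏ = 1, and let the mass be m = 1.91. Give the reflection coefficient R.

R = 0.0190

E > U: inside the barrier k₂ = √(2m(E − U))/ℏ = 9.271, k₂w = 8.872.
Matching at both interfaces gives T⁻¹ = 1 + U² sin²(k₂w) / [4E(E − U)] = 1.019, hence T = 0.981.
R = 1 − T = 0.0190.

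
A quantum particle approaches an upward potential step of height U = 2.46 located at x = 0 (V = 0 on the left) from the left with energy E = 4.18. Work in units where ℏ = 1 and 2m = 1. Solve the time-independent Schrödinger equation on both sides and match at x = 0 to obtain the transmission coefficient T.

On each side the TISE gives plane waves with k = √(2m(E − V))/ℏ: k₁ = √(2·½·4.18) = 2.045, k₂ = √(2·½·1.72) = 1.311.
Matching ψ and ψ′ at x = 0 gives r = (k₁ − k₂)/(k₁ + k₂), so R = r² = 0.04771 and T = 1 − R = 0.9523.

T = 0.952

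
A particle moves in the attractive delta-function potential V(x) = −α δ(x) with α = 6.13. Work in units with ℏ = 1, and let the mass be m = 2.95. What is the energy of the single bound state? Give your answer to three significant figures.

For x ≠ 0 the bound state is ψ ∝ e^{−κ|x|}; integrating the TISE across the delta gives the cusp condition 2κ = 2mα/ℏ², so κ = 18.08.
Then E = −ℏ²κ²/(2m) = −mα²/(2ℏ²) = -55.43.

E = -55.4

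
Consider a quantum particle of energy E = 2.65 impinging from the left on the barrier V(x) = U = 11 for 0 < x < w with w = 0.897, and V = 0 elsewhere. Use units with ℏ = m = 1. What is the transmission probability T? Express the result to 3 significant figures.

T = 0.00191

Since E < U the interior solution is evanescent with decay constant κ = √(2m(U − E))/ℏ = 4.087.
κw = 3.666, sinh(κw) = 19.53.
Matching ψ, ψ′ at both faces gives T = [1 + U² sinh²(κw) / (4E(U − E))]⁻¹ = 1/522.3 = 0.00191.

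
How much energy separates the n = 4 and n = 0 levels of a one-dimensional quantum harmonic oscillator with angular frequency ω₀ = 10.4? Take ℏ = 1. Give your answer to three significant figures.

ΔE = 41.6

E_n = ℏω₀(n + ½), so ΔE = (4 − 0) ℏω₀ = 4 × 10.4 = 41.60.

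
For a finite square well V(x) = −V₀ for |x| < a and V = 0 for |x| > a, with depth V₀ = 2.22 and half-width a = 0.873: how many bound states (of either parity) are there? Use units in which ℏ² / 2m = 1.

The dimensionless depth is z₀ = a√(2mV₀)/ℏ = 0.873 × √(2.220) = 1.301.
The even/odd transcendental equations gain one root per π/2 in z₀, giving N = 1 + ⌊2z₀/π⌋ = 1 + ⌊0.8281⌋ = 1.

N = 1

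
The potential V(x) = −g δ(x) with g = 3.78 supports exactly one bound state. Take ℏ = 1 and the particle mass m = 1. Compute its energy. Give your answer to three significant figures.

E = -7.14

The bound state is ψ(x) = √κ e^{−κ|x|}. The derivative jump ψ'(0⁺) − ψ'(0⁻) = −(2mg/ℏ²)ψ(0) fixes κ = mg/ℏ² = 3.780.
Then E = −ℏ²κ²/(2m) = −mg²/(2ℏ²) = -7.144.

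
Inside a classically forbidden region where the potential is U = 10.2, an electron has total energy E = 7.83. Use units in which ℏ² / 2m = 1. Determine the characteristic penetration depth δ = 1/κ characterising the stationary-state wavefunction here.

Since E < U the TISE in this region is ψ'' = κ²ψ with κ = √(2m(U − E))/ℏ.
κ = √(2 × 0.5 × 2.37) = 1.539. The penetration depth is δ = 1/κ = 0.650.

δ = 0.650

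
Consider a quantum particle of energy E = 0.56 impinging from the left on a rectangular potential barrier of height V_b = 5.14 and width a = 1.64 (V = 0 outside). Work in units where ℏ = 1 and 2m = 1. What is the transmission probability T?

T = 0.00139

Since E < V_b the interior solution is evanescent with decay constant κ = √(2m(V_b − E))/ℏ = 2.140.
κa = 3.510, sinh(κa) = 16.71.
Matching ψ, ψ′ at both faces gives T = [1 + V_b² sinh²(κa) / (4E(V_b − E))]⁻¹ = 1/719.6 = 0.00139.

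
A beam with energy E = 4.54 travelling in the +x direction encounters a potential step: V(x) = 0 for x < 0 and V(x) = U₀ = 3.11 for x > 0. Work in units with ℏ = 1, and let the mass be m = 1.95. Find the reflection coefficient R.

R = 0.0790

The wavenumbers are k₁ = √(2mE)/ℏ = 4.208 on the left and k₂ = √(2m(E − U₀))/ℏ = 2.362 on the right.
Continuity of ψ and ψ′ at the step yields the reflection amplitude r = (k₁ − k₂)/(k₁ + k₂) = 0.2810; thus R = |r|² = 0.07898, T = 0.9210.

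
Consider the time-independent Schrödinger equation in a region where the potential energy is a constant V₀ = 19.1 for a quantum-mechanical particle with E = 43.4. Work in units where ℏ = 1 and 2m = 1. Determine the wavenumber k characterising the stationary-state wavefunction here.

With E > V₀ the solution is oscillatory, ψ ∝ e^{±ikx} with k = √(2m(E − V₀))/ℏ.
k = √(2 × 0.5 × 24.3) = 4.930.

k = 4.93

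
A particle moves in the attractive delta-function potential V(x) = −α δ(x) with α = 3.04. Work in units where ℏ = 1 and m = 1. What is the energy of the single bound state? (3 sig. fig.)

E = -4.62

For x ≠ 0 the bound state is ψ ∝ e^{−κ|x|}; integrating the TISE across the delta gives the cusp condition 2κ = 2mα/ℏ², so κ = 3.040.
Then E = −ℏ²κ²/(2m) = −mα²/(2ℏ²) = -4.621.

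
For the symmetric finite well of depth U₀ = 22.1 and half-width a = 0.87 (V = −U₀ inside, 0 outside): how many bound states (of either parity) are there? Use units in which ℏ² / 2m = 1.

Define the well-strength parameter z₀ = (a/ℏ)√(2mU₀) = 0.87 × √(2·0.5·22.1) = 4.090.
A new bound state (alternating even/odd) appears each time z₀ passes a multiple of π/2, so N = ⌊2z₀/π⌋ + 1 = ⌊2.604⌋ + 1 = 3.

N = 3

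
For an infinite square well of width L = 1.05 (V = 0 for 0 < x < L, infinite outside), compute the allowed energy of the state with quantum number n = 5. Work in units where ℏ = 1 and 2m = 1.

The infinite-well eigenfunctions ψ_n = √(2/L) sin(nπx/L) vanish at both walls, giving E_n = n²π²ℏ²/(2mL²).
E_5 = 5² × π² / (2 × 0.5 × 1.05²) = 223.8.

E = 224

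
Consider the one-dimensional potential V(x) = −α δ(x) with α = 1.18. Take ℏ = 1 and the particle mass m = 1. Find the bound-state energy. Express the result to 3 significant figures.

The bound state is ψ(x) = √κ e^{−κ|x|}. The derivative jump ψ'(0⁺) − ψ'(0⁻) = −(2mα/ℏ²)ψ(0) fixes κ = mα/ℏ² = 1.180.
Then E = −ℏ²κ²/(2m) = −mα²/(2ℏ²) = -0.6962.

E = -0.696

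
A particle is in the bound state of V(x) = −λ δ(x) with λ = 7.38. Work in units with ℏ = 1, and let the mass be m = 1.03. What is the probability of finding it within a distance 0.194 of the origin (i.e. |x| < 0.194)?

P = 0.948

The normalised bound state is ψ = √κ e^{−κ|x|} with κ = mλ/ℏ² = 7.601.
P(|x| < d) = ∫_{−d}^{d} κ e^{−2κ|x|} dx = 1 − e^{−2κd} = 1 − e^{−2.949} = 0.9476.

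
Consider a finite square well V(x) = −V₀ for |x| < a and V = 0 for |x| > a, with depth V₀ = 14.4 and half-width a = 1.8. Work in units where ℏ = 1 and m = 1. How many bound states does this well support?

N = 7

The dimensionless depth is z₀ = a√(2mV₀)/ℏ = 1.8 × √(28.80) = 9.660.
A new bound state (alternating even/odd) appears each time z₀ passes a multiple of π/2, so N = ⌊2z₀/π⌋ + 1 = ⌊6.150⌋ + 1 = 7.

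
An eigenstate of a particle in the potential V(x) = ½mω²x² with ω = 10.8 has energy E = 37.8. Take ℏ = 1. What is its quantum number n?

Invert E_n = (n + ½)ℏω: n = E/ℏω − ½ = 3.000, so n = 3.

n = 3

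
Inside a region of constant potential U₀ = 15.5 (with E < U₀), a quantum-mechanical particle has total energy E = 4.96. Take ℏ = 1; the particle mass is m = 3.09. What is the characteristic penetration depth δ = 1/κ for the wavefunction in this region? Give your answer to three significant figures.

δ = 0.124

Since E < U₀ the TISE in this region is ψ'' = κ²ψ with κ = √(2m(U₀ − E))/ℏ.
κ = √(2 × 3.09 × 10.54) = 8.071. The penetration depth is δ = 1/κ = 0.124.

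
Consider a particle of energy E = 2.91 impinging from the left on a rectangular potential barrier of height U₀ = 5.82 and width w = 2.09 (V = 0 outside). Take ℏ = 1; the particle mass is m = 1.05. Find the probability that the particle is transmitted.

T = 0.000130

Since E < U₀ the interior solution is evanescent with decay constant κ = √(2m(U₀ − E))/ℏ = 2.472.
κw = 5.167, sinh(κw) = 87.65.
The exact tunnelling result is T⁻¹ = 1 + U₀² sinh²(κw) / [4E(U₀ − E)] = 7684, so T = 0.000130.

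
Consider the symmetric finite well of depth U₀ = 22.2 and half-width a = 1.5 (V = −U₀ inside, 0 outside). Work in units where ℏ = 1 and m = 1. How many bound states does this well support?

Define the well-strength parameter z₀ = (a/ℏ)√(2mU₀) = 1.5 × √(2·1·22.2) = 9.995.
A new bound state (alternating even/odd) appears each time z₀ passes a multiple of π/2, so N = ⌊2z₀/π⌋ + 1 = ⌊6.363⌋ + 1 = 7.

N = 7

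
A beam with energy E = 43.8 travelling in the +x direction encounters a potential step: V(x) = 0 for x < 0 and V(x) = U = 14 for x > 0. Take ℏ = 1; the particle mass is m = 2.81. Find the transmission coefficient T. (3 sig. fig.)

T = 0.991

On each side the TISE gives plane waves with k = √(2m(E − V))/ℏ: k₁ = √(2·2.81·43.8) = 15.69, k₂ = √(2·2.81·29.8) = 12.94.
Matching ψ and ψ′ at x = 0 gives r = (k₁ − k₂)/(k₁ + k₂), so R = r² = 0.009213 and T = 1 − R = 0.9908.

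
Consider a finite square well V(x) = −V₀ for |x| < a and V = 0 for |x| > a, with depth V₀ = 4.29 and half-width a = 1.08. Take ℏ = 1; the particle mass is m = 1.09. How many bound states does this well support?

The dimensionless depth is z₀ = a√(2mV₀)/ℏ = 1.08 × √(9.352) = 3.303.
The even/odd transcendental equations gain one root per π/2 in z₀, giving N = 1 + ⌊2z₀/π⌋ = 1 + ⌊2.103⌋ = 3.

N = 3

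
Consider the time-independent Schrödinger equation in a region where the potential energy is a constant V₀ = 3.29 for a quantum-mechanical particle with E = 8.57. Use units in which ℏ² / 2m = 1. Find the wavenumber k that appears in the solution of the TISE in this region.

k = 2.30

With E > V₀ the solution is oscillatory, ψ ∝ e^{±ikx} with k = √(2m(E − V₀))/ℏ.
k = √(2 × 0.5 × 5.28) = 2.298.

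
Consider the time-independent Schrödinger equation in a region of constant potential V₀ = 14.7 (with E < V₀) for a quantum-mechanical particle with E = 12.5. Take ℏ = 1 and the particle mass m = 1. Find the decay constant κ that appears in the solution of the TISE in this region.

Since E < V₀ the TISE in this region is ψ'' = κ²ψ with κ = √(2m(V₀ − E))/ℏ.
κ = √(2 × 1 × 2.2) = 2.098.

κ = 2.10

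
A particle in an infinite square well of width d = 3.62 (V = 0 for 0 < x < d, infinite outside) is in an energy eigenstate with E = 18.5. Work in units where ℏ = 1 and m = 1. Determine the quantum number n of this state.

From E_n = n²π²ℏ²/(2md²) invert to n = √(2md²E)/(πℏ).
n = (3.62/π) × √(2 × 1 × 18.5) = 7.009 → n = 7.

n = 7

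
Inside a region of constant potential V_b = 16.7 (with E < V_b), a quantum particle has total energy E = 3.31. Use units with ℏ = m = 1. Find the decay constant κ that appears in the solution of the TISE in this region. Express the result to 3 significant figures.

κ = 5.17

Since E < V_b the TISE in this region is ψ'' = κ²ψ with κ = √(2m(V_b − E))/ℏ.
κ = √(2 × 1 × 13.39) = 5.175.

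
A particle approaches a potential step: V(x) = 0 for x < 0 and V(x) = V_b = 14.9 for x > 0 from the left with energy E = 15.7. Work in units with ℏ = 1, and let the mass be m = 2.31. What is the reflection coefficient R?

The wavenumbers are k₁ = √(2mE)/ℏ = 8.517 on the left and k₂ = √(2m(E − V_b))/ℏ = 1.922 on the right.
Matching ψ and ψ′ at x = 0 gives r = (k₁ − k₂)/(k₁ + k₂), so R = r² = 0.3990 and T = 1 − R = 0.6010.

R = 0.399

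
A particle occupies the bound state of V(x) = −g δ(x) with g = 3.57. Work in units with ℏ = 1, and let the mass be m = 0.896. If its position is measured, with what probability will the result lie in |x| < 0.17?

P = 0.663

The normalised bound state is ψ = √κ e^{−κ|x|} with κ = mg/ℏ² = 3.199.
P(|x| < d) = ∫_{−d}^{d} κ e^{−2κ|x|} dx = 1 − e^{−2κd} = 1 − e^{−1.088} = 0.6630.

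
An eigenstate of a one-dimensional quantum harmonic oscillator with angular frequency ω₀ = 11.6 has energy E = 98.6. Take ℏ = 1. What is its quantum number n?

n = 8

E_n = ℏω₀(n + ½) ⇒ n = E/(ℏω₀) − ½ = 98.6/11.6 − 0.5 = 8.000 → n = 8.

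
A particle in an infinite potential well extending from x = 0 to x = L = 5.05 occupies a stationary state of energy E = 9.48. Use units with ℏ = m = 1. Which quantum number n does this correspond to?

n = 7

From E_n = n²π²ℏ²/(2mL²) invert to n = √(2mL²E)/(πℏ).
n = (5.05/π) × √(2 × 1 × 9.48) = 6.999 → n = 7.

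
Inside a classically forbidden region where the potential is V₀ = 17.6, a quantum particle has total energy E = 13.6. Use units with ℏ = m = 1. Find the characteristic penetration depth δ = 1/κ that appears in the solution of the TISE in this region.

δ = 0.354

Since E < V₀ the TISE in this region is ψ'' = κ²ψ with κ = √(2m(V₀ − E))/ℏ.
κ = √(2 × 1 × 4) = 2.828. The penetration depth is δ = 1/κ = 0.354.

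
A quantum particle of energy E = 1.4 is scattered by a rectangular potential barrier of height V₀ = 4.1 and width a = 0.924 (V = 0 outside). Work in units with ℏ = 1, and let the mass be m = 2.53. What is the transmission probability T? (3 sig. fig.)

Since E < V₀ the interior solution is evanescent with decay constant κ = √(2m(V₀ − E))/ℏ = 3.696.
κa = 3.415, sinh(κa) = 15.20.
The exact tunnelling result is T⁻¹ = 1 + V₀² sinh²(κa) / [4E(V₀ − E)] = 257.8, so T = 0.00388.

T = 0.00388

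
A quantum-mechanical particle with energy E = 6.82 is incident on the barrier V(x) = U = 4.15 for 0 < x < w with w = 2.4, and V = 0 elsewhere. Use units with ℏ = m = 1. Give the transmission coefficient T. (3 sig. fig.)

Above the barrier the interior wavenumber is k₂ = √(2m(E − U))/ℏ = 2.311, giving phase k₂w = 5.546.
T = [1 + U² sin²(k₂w) / (4E(E − U))]⁻¹ = 1/1.107 = 0.903.

T = 0.903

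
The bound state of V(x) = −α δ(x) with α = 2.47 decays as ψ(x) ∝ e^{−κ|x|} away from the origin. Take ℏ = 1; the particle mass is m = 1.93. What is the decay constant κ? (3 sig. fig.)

κ = 4.77

Integrate −(ℏ²/2m)ψ'' − αδ(x)ψ = Eψ from −ε to +ε: the ψ'' term gives ψ'(0⁺) − ψ'(0⁻) and the δ term gives −(2mα/ℏ²)ψ(0).
With ψ ∝ e^{−κ|x|} this yields −2κ = −2mα/ℏ², so κ = mα/ℏ² = 4.767.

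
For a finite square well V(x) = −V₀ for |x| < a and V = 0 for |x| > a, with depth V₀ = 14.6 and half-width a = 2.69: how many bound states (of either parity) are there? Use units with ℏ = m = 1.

N = 10

The dimensionless depth is z₀ = a√(2mV₀)/ℏ = 2.69 × √(29.20) = 14.54.
The even/odd transcendental equations gain one root per π/2 in z₀, giving N = 1 + ⌊2z₀/π⌋ = 1 + ⌊9.254⌋ = 10.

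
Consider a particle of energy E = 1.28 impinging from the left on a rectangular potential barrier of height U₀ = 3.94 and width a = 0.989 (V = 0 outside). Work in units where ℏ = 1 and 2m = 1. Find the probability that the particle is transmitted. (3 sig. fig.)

T = 0.131

Since E < U₀ the interior solution is evanescent with decay constant κ = √(2m(U₀ − E))/ℏ = 1.631.
κa = 1.613, sinh(κa) = 2.409.
The exact tunnelling result is T⁻¹ = 1 + U₀² sinh²(κa) / [4E(U₀ − E)] = 7.616, so T = 0.131.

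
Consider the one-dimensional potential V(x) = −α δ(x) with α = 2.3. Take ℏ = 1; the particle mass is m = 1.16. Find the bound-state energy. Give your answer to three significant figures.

The bound state is ψ(x) = √κ e^{−κ|x|}. The derivative jump ψ'(0⁺) − ψ'(0⁻) = −(2mα/ℏ²)ψ(0) fixes κ = mα/ℏ² = 2.668.
Then E = −ℏ²κ²/(2m) = −mα²/(2ℏ²) = -3.068.

E = -3.07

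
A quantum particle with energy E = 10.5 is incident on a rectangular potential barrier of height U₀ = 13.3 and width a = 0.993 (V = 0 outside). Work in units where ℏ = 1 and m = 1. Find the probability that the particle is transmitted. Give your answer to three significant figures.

Since E < U₀ the interior solution is evanescent with decay constant κ = √(2m(U₀ − E))/ℏ = 2.366.
κa = 2.350, sinh(κa) = 5.194.
The exact tunnelling result is T⁻¹ = 1 + U₀² sinh²(κa) / [4E(U₀ − E)] = 41.59, so T = 0.0240.

T = 0.0240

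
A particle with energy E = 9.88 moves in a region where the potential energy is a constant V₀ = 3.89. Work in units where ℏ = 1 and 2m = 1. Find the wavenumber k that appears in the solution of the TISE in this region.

With E > V₀ the solution is oscillatory, ψ ∝ e^{±ikx} with k = √(2m(E − V₀))/ℏ.
k = √(2 × 0.5 × 5.99) = 2.447.

k = 2.45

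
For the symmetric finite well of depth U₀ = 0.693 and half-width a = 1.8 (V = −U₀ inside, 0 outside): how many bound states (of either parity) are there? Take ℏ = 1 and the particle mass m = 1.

The dimensionless depth is z₀ = a√(2mU₀)/ℏ = 1.8 × √(1.386) = 2.119.
A new bound state (alternating even/odd) appears each time z₀ passes a multiple of π/2, so N = ⌊2z₀/π⌋ + 1 = ⌊1.349⌋ + 1 = 2.

N = 2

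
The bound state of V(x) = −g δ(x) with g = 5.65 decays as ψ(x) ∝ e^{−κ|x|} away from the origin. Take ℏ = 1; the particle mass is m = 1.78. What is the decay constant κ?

Integrating the TISE across x = 0 gives the cusp condition ψ'(0⁺) − ψ'(0⁻) = −(2mg/ℏ²)ψ(0).
With ψ ∝ e^{−κ|x|} this yields −2κ = −2mg/ℏ², so κ = mg/ℏ² = 10.06.

κ = 10.1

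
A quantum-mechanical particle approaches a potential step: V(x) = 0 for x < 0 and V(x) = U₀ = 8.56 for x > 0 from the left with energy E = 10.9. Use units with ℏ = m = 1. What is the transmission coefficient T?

The wavenumbers are k₁ = √(2mE)/ℏ = 4.669 on the left and k₂ = √(2m(E − U₀))/ℏ = 2.163 on the right.
Matching ψ and ψ′ at x = 0 gives r = (k₁ − k₂)/(k₁ + k₂), so R = r² = 0.1345 and T = 1 − R = 0.8655.

T = 0.866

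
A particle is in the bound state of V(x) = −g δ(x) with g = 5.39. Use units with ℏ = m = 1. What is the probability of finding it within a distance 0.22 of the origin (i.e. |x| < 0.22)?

The normalised bound state is ψ = √κ e^{−κ|x|} with κ = mg/ℏ² = 5.390.
P(|x| < d) = ∫_{−d}^{d} κ e^{−2κ|x|} dx = 1 − e^{−2κd} = 1 − e^{−2.372} = 0.9067.

P = 0.907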